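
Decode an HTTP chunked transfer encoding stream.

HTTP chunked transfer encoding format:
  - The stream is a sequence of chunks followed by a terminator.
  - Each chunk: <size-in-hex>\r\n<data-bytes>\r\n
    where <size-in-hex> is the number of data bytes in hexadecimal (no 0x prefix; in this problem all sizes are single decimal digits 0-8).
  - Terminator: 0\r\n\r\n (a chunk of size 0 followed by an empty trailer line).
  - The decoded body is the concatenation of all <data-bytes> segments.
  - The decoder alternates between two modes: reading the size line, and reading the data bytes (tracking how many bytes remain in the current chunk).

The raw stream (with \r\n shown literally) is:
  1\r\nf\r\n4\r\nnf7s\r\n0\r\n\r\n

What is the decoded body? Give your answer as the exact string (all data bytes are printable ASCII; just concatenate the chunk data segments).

Chunk 1: stream[0..1]='1' size=0x1=1, data at stream[3..4]='f' -> body[0..1], body so far='f'
Chunk 2: stream[6..7]='4' size=0x4=4, data at stream[9..13]='nf7s' -> body[1..5], body so far='fnf7s'
Chunk 3: stream[15..16]='0' size=0 (terminator). Final body='fnf7s' (5 bytes)

Answer: fnf7s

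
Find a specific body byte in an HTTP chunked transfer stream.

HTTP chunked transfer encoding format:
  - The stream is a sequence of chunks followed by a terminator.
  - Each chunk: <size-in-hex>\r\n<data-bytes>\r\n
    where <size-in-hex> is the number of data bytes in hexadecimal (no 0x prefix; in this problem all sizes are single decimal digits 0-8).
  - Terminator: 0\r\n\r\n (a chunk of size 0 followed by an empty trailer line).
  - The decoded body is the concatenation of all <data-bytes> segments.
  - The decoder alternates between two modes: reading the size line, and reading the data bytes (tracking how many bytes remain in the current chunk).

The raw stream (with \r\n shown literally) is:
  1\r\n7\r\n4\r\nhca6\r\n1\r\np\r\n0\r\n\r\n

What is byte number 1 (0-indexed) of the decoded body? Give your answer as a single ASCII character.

Answer: h

Derivation:
Chunk 1: stream[0..1]='1' size=0x1=1, data at stream[3..4]='7' -> body[0..1], body so far='7'
Chunk 2: stream[6..7]='4' size=0x4=4, data at stream[9..13]='hca6' -> body[1..5], body so far='7hca6'
Chunk 3: stream[15..16]='1' size=0x1=1, data at stream[18..19]='p' -> body[5..6], body so far='7hca6p'
Chunk 4: stream[21..22]='0' size=0 (terminator). Final body='7hca6p' (6 bytes)
Body byte 1 = 'h'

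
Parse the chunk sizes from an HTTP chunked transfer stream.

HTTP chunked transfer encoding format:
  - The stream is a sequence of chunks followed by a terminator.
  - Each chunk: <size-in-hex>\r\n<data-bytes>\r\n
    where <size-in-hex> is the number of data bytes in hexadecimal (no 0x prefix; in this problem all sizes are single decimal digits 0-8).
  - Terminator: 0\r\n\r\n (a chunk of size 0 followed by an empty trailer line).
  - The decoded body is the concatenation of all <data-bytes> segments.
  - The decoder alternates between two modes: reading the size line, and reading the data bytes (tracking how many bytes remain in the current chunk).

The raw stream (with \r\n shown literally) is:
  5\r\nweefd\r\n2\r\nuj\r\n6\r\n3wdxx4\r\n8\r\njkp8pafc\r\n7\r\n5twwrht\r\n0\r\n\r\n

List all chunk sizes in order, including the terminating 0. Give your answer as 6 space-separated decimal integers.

Answer: 5 2 6 8 7 0

Derivation:
Chunk 1: stream[0..1]='5' size=0x5=5, data at stream[3..8]='weefd' -> body[0..5], body so far='weefd'
Chunk 2: stream[10..11]='2' size=0x2=2, data at stream[13..15]='uj' -> body[5..7], body so far='weefduj'
Chunk 3: stream[17..18]='6' size=0x6=6, data at stream[20..26]='3wdxx4' -> body[7..13], body so far='weefduj3wdxx4'
Chunk 4: stream[28..29]='8' size=0x8=8, data at stream[31..39]='jkp8pafc' -> body[13..21], body so far='weefduj3wdxx4jkp8pafc'
Chunk 5: stream[41..42]='7' size=0x7=7, data at stream[44..51]='5twwrht' -> body[21..28], body so far='weefduj3wdxx4jkp8pafc5twwrht'
Chunk 6: stream[53..54]='0' size=0 (terminator). Final body='weefduj3wdxx4jkp8pafc5twwrht' (28 bytes)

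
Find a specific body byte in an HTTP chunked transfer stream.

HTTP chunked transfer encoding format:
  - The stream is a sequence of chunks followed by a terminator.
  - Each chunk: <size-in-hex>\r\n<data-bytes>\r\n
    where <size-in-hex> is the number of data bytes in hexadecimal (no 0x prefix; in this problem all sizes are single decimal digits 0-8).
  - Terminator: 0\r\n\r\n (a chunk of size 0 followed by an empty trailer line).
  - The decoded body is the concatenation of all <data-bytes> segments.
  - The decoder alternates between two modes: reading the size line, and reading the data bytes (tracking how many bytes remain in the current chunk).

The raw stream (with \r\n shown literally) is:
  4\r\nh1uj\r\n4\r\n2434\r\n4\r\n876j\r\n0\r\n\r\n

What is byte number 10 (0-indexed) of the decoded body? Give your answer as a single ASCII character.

Chunk 1: stream[0..1]='4' size=0x4=4, data at stream[3..7]='h1uj' -> body[0..4], body so far='h1uj'
Chunk 2: stream[9..10]='4' size=0x4=4, data at stream[12..16]='2434' -> body[4..8], body so far='h1uj2434'
Chunk 3: stream[18..19]='4' size=0x4=4, data at stream[21..25]='876j' -> body[8..12], body so far='h1uj2434876j'
Chunk 4: stream[27..28]='0' size=0 (terminator). Final body='h1uj2434876j' (12 bytes)
Body byte 10 = '6'

Answer: 6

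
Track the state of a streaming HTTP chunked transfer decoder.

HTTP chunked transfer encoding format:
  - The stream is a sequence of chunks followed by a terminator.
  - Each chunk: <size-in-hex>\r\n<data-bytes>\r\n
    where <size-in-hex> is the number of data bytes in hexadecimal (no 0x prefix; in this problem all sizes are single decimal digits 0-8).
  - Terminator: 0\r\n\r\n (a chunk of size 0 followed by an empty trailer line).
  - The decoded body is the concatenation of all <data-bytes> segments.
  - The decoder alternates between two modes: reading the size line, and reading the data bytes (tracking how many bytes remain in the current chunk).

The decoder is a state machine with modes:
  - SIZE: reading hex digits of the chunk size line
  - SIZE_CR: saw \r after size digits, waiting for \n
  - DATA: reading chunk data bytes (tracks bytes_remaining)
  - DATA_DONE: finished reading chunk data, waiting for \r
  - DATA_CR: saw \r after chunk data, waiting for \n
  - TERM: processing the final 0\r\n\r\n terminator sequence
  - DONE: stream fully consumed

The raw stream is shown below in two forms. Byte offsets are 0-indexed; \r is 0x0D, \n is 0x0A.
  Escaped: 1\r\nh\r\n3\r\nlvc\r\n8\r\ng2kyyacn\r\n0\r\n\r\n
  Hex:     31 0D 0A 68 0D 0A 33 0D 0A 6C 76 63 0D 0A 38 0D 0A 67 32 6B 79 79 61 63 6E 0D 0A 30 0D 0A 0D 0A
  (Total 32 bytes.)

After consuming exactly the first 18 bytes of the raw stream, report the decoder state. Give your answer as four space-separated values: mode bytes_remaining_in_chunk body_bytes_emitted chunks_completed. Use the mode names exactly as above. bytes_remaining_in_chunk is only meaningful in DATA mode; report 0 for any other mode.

Answer: DATA 7 5 2

Derivation:
Byte 0 = '1': mode=SIZE remaining=0 emitted=0 chunks_done=0
Byte 1 = 0x0D: mode=SIZE_CR remaining=0 emitted=0 chunks_done=0
Byte 2 = 0x0A: mode=DATA remaining=1 emitted=0 chunks_done=0
Byte 3 = 'h': mode=DATA_DONE remaining=0 emitted=1 chunks_done=0
Byte 4 = 0x0D: mode=DATA_CR remaining=0 emitted=1 chunks_done=0
Byte 5 = 0x0A: mode=SIZE remaining=0 emitted=1 chunks_done=1
Byte 6 = '3': mode=SIZE remaining=0 emitted=1 chunks_done=1
Byte 7 = 0x0D: mode=SIZE_CR remaining=0 emitted=1 chunks_done=1
Byte 8 = 0x0A: mode=DATA remaining=3 emitted=1 chunks_done=1
Byte 9 = 'l': mode=DATA remaining=2 emitted=2 chunks_done=1
Byte 10 = 'v': mode=DATA remaining=1 emitted=3 chunks_done=1
Byte 11 = 'c': mode=DATA_DONE remaining=0 emitted=4 chunks_done=1
Byte 12 = 0x0D: mode=DATA_CR remaining=0 emitted=4 chunks_done=1
Byte 13 = 0x0A: mode=SIZE remaining=0 emitted=4 chunks_done=2
Byte 14 = '8': mode=SIZE remaining=0 emitted=4 chunks_done=2
Byte 15 = 0x0D: mode=SIZE_CR remaining=0 emitted=4 chunks_done=2
Byte 16 = 0x0A: mode=DATA remaining=8 emitted=4 chunks_done=2
Byte 17 = 'g': mode=DATA remaining=7 emitted=5 chunks_done=2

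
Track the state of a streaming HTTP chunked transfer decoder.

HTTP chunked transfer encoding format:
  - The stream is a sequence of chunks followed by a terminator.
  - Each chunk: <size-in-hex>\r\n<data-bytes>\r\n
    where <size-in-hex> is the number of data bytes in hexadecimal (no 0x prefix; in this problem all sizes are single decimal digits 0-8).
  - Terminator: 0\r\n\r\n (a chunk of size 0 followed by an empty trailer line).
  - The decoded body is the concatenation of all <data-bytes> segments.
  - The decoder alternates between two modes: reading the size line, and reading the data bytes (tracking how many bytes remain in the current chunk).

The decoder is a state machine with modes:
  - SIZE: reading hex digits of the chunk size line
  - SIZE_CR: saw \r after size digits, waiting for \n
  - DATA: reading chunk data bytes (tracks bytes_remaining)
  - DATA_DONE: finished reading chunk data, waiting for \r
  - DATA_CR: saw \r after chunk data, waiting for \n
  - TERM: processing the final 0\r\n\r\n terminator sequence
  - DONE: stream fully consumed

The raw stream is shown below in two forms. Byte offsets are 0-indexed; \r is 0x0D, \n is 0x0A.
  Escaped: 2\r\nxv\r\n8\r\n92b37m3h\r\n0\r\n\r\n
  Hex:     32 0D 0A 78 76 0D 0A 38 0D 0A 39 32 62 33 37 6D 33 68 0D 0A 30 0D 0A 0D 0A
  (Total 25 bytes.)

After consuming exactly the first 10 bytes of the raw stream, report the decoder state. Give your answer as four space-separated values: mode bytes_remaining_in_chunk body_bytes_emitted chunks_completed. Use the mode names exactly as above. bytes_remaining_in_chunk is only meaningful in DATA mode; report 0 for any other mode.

Answer: DATA 8 2 1

Derivation:
Byte 0 = '2': mode=SIZE remaining=0 emitted=0 chunks_done=0
Byte 1 = 0x0D: mode=SIZE_CR remaining=0 emitted=0 chunks_done=0
Byte 2 = 0x0A: mode=DATA remaining=2 emitted=0 chunks_done=0
Byte 3 = 'x': mode=DATA remaining=1 emitted=1 chunks_done=0
Byte 4 = 'v': mode=DATA_DONE remaining=0 emitted=2 chunks_done=0
Byte 5 = 0x0D: mode=DATA_CR remaining=0 emitted=2 chunks_done=0
Byte 6 = 0x0A: mode=SIZE remaining=0 emitted=2 chunks_done=1
Byte 7 = '8': mode=SIZE remaining=0 emitted=2 chunks_done=1
Byte 8 = 0x0D: mode=SIZE_CR remaining=0 emitted=2 chunks_done=1
Byte 9 = 0x0A: mode=DATA remaining=8 emitted=2 chunks_done=1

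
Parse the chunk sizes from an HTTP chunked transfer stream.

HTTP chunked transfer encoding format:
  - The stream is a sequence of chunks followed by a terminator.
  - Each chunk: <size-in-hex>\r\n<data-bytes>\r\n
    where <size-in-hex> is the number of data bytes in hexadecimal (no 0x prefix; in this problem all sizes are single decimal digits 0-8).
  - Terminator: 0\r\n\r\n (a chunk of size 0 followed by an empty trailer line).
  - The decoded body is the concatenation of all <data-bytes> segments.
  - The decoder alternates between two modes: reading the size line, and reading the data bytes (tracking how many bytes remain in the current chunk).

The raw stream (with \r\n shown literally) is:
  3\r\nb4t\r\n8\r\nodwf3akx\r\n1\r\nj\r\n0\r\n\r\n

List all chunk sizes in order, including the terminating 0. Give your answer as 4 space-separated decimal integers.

Chunk 1: stream[0..1]='3' size=0x3=3, data at stream[3..6]='b4t' -> body[0..3], body so far='b4t'
Chunk 2: stream[8..9]='8' size=0x8=8, data at stream[11..19]='odwf3akx' -> body[3..11], body so far='b4todwf3akx'
Chunk 3: stream[21..22]='1' size=0x1=1, data at stream[24..25]='j' -> body[11..12], body so far='b4todwf3akxj'
Chunk 4: stream[27..28]='0' size=0 (terminator). Final body='b4todwf3akxj' (12 bytes)

Answer: 3 8 1 0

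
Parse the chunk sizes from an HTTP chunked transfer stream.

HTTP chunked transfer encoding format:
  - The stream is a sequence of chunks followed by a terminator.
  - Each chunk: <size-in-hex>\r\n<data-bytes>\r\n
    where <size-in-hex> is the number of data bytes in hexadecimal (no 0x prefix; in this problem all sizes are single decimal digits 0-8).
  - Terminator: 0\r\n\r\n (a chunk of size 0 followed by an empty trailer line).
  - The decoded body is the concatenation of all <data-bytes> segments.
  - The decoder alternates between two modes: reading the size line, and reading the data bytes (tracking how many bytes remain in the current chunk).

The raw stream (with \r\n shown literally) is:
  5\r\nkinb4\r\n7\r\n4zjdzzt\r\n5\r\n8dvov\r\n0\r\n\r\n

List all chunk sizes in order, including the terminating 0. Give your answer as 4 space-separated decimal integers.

Answer: 5 7 5 0

Derivation:
Chunk 1: stream[0..1]='5' size=0x5=5, data at stream[3..8]='kinb4' -> body[0..5], body so far='kinb4'
Chunk 2: stream[10..11]='7' size=0x7=7, data at stream[13..20]='4zjdzzt' -> body[5..12], body so far='kinb44zjdzzt'
Chunk 3: stream[22..23]='5' size=0x5=5, data at stream[25..30]='8dvov' -> body[12..17], body so far='kinb44zjdzzt8dvov'
Chunk 4: stream[32..33]='0' size=0 (terminator). Final body='kinb44zjdzzt8dvov' (17 bytes)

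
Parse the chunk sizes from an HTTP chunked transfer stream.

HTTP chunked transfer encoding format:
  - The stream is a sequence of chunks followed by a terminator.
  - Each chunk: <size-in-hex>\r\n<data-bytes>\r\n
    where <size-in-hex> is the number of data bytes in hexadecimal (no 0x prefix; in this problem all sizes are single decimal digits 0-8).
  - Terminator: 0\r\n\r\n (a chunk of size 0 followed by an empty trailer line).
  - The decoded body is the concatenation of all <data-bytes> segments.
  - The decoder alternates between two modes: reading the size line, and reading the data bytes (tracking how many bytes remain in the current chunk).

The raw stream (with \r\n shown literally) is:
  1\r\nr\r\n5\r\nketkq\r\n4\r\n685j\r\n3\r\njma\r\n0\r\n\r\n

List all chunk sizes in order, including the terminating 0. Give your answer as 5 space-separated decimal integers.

Chunk 1: stream[0..1]='1' size=0x1=1, data at stream[3..4]='r' -> body[0..1], body so far='r'
Chunk 2: stream[6..7]='5' size=0x5=5, data at stream[9..14]='ketkq' -> body[1..6], body so far='rketkq'
Chunk 3: stream[16..17]='4' size=0x4=4, data at stream[19..23]='685j' -> body[6..10], body so far='rketkq685j'
Chunk 4: stream[25..26]='3' size=0x3=3, data at stream[28..31]='jma' -> body[10..13], body so far='rketkq685jjma'
Chunk 5: stream[33..34]='0' size=0 (terminator). Final body='rketkq685jjma' (13 bytes)

Answer: 1 5 4 3 0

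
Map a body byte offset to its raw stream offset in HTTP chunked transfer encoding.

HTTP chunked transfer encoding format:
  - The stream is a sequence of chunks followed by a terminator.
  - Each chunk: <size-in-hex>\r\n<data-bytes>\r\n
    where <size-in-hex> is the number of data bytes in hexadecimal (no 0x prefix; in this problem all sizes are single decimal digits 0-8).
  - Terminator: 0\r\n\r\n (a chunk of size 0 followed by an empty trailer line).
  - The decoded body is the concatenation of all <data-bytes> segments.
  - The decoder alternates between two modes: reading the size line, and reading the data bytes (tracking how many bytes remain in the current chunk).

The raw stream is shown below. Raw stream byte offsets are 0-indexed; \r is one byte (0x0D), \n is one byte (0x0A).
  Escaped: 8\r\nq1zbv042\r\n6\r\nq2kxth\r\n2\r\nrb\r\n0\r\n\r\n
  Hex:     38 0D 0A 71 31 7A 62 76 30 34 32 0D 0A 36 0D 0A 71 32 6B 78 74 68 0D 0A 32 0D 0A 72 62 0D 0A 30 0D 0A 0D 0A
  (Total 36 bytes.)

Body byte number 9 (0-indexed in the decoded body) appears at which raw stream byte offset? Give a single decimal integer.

Answer: 17

Derivation:
Chunk 1: stream[0..1]='8' size=0x8=8, data at stream[3..11]='q1zbv042' -> body[0..8], body so far='q1zbv042'
Chunk 2: stream[13..14]='6' size=0x6=6, data at stream[16..22]='q2kxth' -> body[8..14], body so far='q1zbv042q2kxth'
Chunk 3: stream[24..25]='2' size=0x2=2, data at stream[27..29]='rb' -> body[14..16], body so far='q1zbv042q2kxthrb'
Chunk 4: stream[31..32]='0' size=0 (terminator). Final body='q1zbv042q2kxthrb' (16 bytes)
Body byte 9 at stream offset 17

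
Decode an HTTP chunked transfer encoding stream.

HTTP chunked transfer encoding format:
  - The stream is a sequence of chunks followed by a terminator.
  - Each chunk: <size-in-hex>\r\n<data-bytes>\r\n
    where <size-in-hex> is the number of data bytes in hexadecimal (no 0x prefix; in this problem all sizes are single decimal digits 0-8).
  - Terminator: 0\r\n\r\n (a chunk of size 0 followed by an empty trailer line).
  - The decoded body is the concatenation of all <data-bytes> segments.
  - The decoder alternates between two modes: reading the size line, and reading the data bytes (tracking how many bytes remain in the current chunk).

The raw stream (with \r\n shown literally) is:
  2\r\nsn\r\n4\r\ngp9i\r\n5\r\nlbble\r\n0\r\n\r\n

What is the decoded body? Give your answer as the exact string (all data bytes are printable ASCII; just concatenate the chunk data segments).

Answer: sngp9ilbble

Derivation:
Chunk 1: stream[0..1]='2' size=0x2=2, data at stream[3..5]='sn' -> body[0..2], body so far='sn'
Chunk 2: stream[7..8]='4' size=0x4=4, data at stream[10..14]='gp9i' -> body[2..6], body so far='sngp9i'
Chunk 3: stream[16..17]='5' size=0x5=5, data at stream[19..24]='lbble' -> body[6..11], body so far='sngp9ilbble'
Chunk 4: stream[26..27]='0' size=0 (terminator). Final body='sngp9ilbble' (11 bytes)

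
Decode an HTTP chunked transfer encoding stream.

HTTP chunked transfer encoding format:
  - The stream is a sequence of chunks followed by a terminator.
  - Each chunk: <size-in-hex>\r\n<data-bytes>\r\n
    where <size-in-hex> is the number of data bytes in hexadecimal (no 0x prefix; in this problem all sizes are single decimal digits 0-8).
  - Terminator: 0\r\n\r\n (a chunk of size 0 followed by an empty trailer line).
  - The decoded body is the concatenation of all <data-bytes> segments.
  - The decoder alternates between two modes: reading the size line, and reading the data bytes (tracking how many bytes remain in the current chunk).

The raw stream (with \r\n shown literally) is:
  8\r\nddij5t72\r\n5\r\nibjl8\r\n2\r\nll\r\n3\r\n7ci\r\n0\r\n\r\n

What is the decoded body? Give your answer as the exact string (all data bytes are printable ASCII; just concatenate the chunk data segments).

Answer: ddij5t72ibjl8ll7ci

Derivation:
Chunk 1: stream[0..1]='8' size=0x8=8, data at stream[3..11]='ddij5t72' -> body[0..8], body so far='ddij5t72'
Chunk 2: stream[13..14]='5' size=0x5=5, data at stream[16..21]='ibjl8' -> body[8..13], body so far='ddij5t72ibjl8'
Chunk 3: stream[23..24]='2' size=0x2=2, data at stream[26..28]='ll' -> body[13..15], body so far='ddij5t72ibjl8ll'
Chunk 4: stream[30..31]='3' size=0x3=3, data at stream[33..36]='7ci' -> body[15..18], body so far='ddij5t72ibjl8ll7ci'
Chunk 5: stream[38..39]='0' size=0 (terminator). Final body='ddij5t72ibjl8ll7ci' (18 bytes)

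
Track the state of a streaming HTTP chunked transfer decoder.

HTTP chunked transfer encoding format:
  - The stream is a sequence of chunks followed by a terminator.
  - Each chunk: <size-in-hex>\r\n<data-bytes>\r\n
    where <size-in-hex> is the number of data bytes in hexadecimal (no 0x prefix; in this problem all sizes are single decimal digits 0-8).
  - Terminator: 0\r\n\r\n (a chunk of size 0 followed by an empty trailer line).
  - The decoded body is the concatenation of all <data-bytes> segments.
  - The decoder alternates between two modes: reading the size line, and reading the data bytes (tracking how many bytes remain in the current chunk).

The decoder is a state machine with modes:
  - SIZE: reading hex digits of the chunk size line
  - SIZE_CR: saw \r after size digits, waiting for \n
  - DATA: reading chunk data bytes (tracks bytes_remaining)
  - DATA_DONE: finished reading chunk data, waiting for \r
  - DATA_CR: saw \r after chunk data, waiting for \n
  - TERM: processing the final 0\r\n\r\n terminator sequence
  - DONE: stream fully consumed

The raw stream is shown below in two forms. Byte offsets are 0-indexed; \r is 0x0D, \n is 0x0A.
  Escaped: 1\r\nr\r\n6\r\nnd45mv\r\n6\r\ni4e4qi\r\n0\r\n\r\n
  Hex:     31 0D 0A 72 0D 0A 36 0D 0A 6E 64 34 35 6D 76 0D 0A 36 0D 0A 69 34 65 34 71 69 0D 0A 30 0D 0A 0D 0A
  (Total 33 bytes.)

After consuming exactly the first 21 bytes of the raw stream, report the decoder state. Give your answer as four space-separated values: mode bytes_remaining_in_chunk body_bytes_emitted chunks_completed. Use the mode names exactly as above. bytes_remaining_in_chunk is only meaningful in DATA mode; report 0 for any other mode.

Answer: DATA 5 8 2

Derivation:
Byte 0 = '1': mode=SIZE remaining=0 emitted=0 chunks_done=0
Byte 1 = 0x0D: mode=SIZE_CR remaining=0 emitted=0 chunks_done=0
Byte 2 = 0x0A: mode=DATA remaining=1 emitted=0 chunks_done=0
Byte 3 = 'r': mode=DATA_DONE remaining=0 emitted=1 chunks_done=0
Byte 4 = 0x0D: mode=DATA_CR remaining=0 emitted=1 chunks_done=0
Byte 5 = 0x0A: mode=SIZE remaining=0 emitted=1 chunks_done=1
Byte 6 = '6': mode=SIZE remaining=0 emitted=1 chunks_done=1
Byte 7 = 0x0D: mode=SIZE_CR remaining=0 emitted=1 chunks_done=1
Byte 8 = 0x0A: mode=DATA remaining=6 emitted=1 chunks_done=1
Byte 9 = 'n': mode=DATA remaining=5 emitted=2 chunks_done=1
Byte 10 = 'd': mode=DATA remaining=4 emitted=3 chunks_done=1
Byte 11 = '4': mode=DATA remaining=3 emitted=4 chunks_done=1
Byte 12 = '5': mode=DATA remaining=2 emitted=5 chunks_done=1
Byte 13 = 'm': mode=DATA remaining=1 emitted=6 chunks_done=1
Byte 14 = 'v': mode=DATA_DONE remaining=0 emitted=7 chunks_done=1
Byte 15 = 0x0D: mode=DATA_CR remaining=0 emitted=7 chunks_done=1
Byte 16 = 0x0A: mode=SIZE remaining=0 emitted=7 chunks_done=2
Byte 17 = '6': mode=SIZE remaining=0 emitted=7 chunks_done=2
Byte 18 = 0x0D: mode=SIZE_CR remaining=0 emitted=7 chunks_done=2
Byte 19 = 0x0A: mode=DATA remaining=6 emitted=7 chunks_done=2
Byte 20 = 'i': mode=DATA remaining=5 emitted=8 chunks_done=2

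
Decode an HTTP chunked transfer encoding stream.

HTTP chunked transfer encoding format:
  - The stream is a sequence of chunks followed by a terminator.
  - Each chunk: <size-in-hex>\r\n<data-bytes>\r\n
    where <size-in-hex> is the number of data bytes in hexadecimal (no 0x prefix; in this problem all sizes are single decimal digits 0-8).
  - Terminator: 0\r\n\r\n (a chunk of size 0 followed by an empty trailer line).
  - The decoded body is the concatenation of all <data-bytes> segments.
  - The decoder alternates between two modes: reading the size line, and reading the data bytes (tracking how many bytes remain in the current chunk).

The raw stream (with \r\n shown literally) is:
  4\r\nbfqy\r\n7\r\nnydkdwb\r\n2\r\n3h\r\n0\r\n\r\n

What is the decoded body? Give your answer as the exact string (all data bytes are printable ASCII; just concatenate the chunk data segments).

Answer: bfqynydkdwb3h

Derivation:
Chunk 1: stream[0..1]='4' size=0x4=4, data at stream[3..7]='bfqy' -> body[0..4], body so far='bfqy'
Chunk 2: stream[9..10]='7' size=0x7=7, data at stream[12..19]='nydkdwb' -> body[4..11], body so far='bfqynydkdwb'
Chunk 3: stream[21..22]='2' size=0x2=2, data at stream[24..26]='3h' -> body[11..13], body so far='bfqynydkdwb3h'
Chunk 4: stream[28..29]='0' size=0 (terminator). Final body='bfqynydkdwb3h' (13 bytes)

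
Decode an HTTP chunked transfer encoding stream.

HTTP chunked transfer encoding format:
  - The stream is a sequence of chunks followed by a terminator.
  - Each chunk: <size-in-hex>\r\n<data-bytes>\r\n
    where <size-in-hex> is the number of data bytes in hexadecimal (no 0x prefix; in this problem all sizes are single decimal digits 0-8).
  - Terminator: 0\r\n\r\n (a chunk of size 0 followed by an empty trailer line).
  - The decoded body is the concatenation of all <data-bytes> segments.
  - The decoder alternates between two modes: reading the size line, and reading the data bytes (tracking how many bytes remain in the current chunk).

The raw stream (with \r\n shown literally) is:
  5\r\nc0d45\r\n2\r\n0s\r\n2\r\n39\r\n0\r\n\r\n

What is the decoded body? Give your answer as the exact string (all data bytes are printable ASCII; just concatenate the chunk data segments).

Answer: c0d450s39

Derivation:
Chunk 1: stream[0..1]='5' size=0x5=5, data at stream[3..8]='c0d45' -> body[0..5], body so far='c0d45'
Chunk 2: stream[10..11]='2' size=0x2=2, data at stream[13..15]='0s' -> body[5..7], body so far='c0d450s'
Chunk 3: stream[17..18]='2' size=0x2=2, data at stream[20..22]='39' -> body[7..9], body so far='c0d450s39'
Chunk 4: stream[24..25]='0' size=0 (terminator). Final body='c0d450s39' (9 bytes)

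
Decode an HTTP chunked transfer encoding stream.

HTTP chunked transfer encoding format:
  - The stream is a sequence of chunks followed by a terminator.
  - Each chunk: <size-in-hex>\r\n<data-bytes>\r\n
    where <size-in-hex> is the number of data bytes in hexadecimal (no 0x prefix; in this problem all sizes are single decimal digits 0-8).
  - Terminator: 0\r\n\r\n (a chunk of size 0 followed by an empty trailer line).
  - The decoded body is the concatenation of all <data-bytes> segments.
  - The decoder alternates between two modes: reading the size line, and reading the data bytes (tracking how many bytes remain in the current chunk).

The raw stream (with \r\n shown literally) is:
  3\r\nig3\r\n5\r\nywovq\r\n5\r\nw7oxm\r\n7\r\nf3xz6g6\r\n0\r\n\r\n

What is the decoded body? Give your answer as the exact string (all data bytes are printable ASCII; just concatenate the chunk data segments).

Chunk 1: stream[0..1]='3' size=0x3=3, data at stream[3..6]='ig3' -> body[0..3], body so far='ig3'
Chunk 2: stream[8..9]='5' size=0x5=5, data at stream[11..16]='ywovq' -> body[3..8], body so far='ig3ywovq'
Chunk 3: stream[18..19]='5' size=0x5=5, data at stream[21..26]='w7oxm' -> body[8..13], body so far='ig3ywovqw7oxm'
Chunk 4: stream[28..29]='7' size=0x7=7, data at stream[31..38]='f3xz6g6' -> body[13..20], body so far='ig3ywovqw7oxmf3xz6g6'
Chunk 5: stream[40..41]='0' size=0 (terminator). Final body='ig3ywovqw7oxmf3xz6g6' (20 bytes)

Answer: ig3ywovqw7oxmf3xz6g6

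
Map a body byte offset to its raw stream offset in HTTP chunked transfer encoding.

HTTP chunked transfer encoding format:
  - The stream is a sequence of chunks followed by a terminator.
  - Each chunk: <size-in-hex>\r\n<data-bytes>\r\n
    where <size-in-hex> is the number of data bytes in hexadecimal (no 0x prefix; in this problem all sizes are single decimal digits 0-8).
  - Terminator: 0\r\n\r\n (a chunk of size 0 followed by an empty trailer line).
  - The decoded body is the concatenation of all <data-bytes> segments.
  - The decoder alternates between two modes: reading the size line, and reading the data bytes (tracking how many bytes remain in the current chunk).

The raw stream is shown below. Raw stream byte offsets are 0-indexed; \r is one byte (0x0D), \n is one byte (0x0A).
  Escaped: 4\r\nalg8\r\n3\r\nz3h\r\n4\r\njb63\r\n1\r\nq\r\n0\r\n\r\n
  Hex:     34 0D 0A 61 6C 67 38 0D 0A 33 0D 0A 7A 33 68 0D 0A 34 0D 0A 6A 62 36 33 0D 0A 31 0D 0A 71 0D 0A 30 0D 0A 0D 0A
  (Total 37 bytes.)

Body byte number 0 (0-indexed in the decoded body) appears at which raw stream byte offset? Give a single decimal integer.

Chunk 1: stream[0..1]='4' size=0x4=4, data at stream[3..7]='alg8' -> body[0..4], body so far='alg8'
Chunk 2: stream[9..10]='3' size=0x3=3, data at stream[12..15]='z3h' -> body[4..7], body so far='alg8z3h'
Chunk 3: stream[17..18]='4' size=0x4=4, data at stream[20..24]='jb63' -> body[7..11], body so far='alg8z3hjb63'
Chunk 4: stream[26..27]='1' size=0x1=1, data at stream[29..30]='q' -> body[11..12], body so far='alg8z3hjb63q'
Chunk 5: stream[32..33]='0' size=0 (terminator). Final body='alg8z3hjb63q' (12 bytes)
Body byte 0 at stream offset 3

Answer: 3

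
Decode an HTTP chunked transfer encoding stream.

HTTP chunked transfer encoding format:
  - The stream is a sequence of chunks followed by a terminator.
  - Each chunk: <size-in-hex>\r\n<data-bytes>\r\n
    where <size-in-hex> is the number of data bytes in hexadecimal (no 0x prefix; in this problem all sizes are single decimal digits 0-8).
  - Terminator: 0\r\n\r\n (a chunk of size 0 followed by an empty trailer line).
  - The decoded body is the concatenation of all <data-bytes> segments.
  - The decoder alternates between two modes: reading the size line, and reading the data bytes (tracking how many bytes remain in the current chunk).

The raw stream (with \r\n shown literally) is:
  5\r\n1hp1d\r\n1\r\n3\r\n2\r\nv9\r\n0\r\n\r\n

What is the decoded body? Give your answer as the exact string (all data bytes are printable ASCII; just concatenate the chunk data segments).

Chunk 1: stream[0..1]='5' size=0x5=5, data at stream[3..8]='1hp1d' -> body[0..5], body so far='1hp1d'
Chunk 2: stream[10..11]='1' size=0x1=1, data at stream[13..14]='3' -> body[5..6], body so far='1hp1d3'
Chunk 3: stream[16..17]='2' size=0x2=2, data at stream[19..21]='v9' -> body[6..8], body so far='1hp1d3v9'
Chunk 4: stream[23..24]='0' size=0 (terminator). Final body='1hp1d3v9' (8 bytes)

Answer: 1hp1d3v9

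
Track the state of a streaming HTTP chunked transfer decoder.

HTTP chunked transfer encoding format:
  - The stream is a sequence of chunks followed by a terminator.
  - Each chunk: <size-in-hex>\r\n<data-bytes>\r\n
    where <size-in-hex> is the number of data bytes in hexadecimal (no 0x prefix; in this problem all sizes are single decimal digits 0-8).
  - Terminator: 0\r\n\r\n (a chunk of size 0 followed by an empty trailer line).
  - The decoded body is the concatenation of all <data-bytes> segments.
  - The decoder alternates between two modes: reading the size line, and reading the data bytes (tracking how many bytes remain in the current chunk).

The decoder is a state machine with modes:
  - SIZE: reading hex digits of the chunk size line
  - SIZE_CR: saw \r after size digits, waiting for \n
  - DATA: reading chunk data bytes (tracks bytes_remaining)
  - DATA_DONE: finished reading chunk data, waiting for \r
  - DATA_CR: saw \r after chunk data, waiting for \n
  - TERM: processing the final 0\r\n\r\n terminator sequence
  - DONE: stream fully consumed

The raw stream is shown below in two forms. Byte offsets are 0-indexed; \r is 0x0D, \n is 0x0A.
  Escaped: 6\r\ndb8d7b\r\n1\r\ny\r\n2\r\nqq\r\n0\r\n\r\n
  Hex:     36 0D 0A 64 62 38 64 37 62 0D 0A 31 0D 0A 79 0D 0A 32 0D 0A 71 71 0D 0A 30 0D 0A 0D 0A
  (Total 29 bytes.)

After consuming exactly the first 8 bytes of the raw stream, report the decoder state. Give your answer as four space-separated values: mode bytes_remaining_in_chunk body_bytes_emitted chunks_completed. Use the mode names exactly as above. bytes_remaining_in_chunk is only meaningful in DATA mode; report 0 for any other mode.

Answer: DATA 1 5 0

Derivation:
Byte 0 = '6': mode=SIZE remaining=0 emitted=0 chunks_done=0
Byte 1 = 0x0D: mode=SIZE_CR remaining=0 emitted=0 chunks_done=0
Byte 2 = 0x0A: mode=DATA remaining=6 emitted=0 chunks_done=0
Byte 3 = 'd': mode=DATA remaining=5 emitted=1 chunks_done=0
Byte 4 = 'b': mode=DATA remaining=4 emitted=2 chunks_done=0
Byte 5 = '8': mode=DATA remaining=3 emitted=3 chunks_done=0
Byte 6 = 'd': mode=DATA remaining=2 emitted=4 chunks_done=0
Byte 7 = '7': mode=DATA remaining=1 emitted=5 chunks_done=0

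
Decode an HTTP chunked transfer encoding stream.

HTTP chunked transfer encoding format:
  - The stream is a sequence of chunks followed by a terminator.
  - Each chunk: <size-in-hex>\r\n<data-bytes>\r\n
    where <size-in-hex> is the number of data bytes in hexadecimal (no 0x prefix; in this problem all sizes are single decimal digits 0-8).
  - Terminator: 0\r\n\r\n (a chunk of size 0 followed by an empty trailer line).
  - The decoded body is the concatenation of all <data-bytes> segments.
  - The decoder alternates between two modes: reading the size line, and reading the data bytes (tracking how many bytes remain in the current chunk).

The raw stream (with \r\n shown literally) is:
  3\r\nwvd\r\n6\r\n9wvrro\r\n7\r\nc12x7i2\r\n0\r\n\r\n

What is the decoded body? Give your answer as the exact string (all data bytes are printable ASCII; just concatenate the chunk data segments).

Answer: wvd9wvrroc12x7i2

Derivation:
Chunk 1: stream[0..1]='3' size=0x3=3, data at stream[3..6]='wvd' -> body[0..3], body so far='wvd'
Chunk 2: stream[8..9]='6' size=0x6=6, data at stream[11..17]='9wvrro' -> body[3..9], body so far='wvd9wvrro'
Chunk 3: stream[19..20]='7' size=0x7=7, data at stream[22..29]='c12x7i2' -> body[9..16], body so far='wvd9wvrroc12x7i2'
Chunk 4: stream[31..32]='0' size=0 (terminator). Final body='wvd9wvrroc12x7i2' (16 bytes)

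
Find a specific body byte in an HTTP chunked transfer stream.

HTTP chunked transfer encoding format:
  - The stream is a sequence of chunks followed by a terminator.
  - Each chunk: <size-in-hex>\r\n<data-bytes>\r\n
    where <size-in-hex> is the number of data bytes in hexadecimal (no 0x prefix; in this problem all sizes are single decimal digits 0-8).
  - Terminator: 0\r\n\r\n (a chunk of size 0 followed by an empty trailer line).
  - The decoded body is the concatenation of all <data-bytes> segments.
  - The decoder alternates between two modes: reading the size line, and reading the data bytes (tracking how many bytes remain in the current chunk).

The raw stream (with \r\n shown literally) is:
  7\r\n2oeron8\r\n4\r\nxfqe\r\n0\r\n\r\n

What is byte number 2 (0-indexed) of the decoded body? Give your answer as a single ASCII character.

Answer: e

Derivation:
Chunk 1: stream[0..1]='7' size=0x7=7, data at stream[3..10]='2oeron8' -> body[0..7], body so far='2oeron8'
Chunk 2: stream[12..13]='4' size=0x4=4, data at stream[15..19]='xfqe' -> body[7..11], body so far='2oeron8xfqe'
Chunk 3: stream[21..22]='0' size=0 (terminator). Final body='2oeron8xfqe' (11 bytes)
Body byte 2 = 'e'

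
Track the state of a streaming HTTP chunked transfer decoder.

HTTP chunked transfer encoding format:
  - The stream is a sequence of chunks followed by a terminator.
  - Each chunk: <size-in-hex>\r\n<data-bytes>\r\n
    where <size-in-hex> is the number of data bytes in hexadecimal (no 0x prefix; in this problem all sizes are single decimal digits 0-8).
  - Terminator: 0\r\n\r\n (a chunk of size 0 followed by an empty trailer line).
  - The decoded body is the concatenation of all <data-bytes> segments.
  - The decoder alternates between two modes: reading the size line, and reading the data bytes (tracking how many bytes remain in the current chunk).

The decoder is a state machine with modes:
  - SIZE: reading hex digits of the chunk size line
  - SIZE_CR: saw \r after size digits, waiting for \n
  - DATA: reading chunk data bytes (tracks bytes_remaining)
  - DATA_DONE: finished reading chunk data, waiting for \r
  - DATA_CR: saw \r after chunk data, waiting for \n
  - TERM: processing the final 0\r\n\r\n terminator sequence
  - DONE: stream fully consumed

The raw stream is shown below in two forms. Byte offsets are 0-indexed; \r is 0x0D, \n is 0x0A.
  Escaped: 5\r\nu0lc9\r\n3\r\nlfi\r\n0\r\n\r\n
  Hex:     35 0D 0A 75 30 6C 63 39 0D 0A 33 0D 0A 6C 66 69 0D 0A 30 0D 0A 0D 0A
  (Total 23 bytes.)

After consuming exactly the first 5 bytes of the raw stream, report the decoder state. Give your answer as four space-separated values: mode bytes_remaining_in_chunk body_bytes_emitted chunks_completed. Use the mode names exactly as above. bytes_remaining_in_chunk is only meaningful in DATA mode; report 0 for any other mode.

Answer: DATA 3 2 0

Derivation:
Byte 0 = '5': mode=SIZE remaining=0 emitted=0 chunks_done=0
Byte 1 = 0x0D: mode=SIZE_CR remaining=0 emitted=0 chunks_done=0
Byte 2 = 0x0A: mode=DATA remaining=5 emitted=0 chunks_done=0
Byte 3 = 'u': mode=DATA remaining=4 emitted=1 chunks_done=0
Byte 4 = '0': mode=DATA remaining=3 emitted=2 chunks_done=0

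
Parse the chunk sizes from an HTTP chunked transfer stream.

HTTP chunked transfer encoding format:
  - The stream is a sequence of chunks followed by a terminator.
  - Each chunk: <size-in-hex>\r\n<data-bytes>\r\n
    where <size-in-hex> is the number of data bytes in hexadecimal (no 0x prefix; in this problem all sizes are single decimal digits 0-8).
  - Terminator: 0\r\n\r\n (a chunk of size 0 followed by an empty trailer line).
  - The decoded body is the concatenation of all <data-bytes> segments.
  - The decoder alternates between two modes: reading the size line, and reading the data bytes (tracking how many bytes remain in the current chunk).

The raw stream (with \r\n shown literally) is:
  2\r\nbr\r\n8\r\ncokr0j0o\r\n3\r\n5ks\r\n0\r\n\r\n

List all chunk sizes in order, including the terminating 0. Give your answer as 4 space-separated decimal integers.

Chunk 1: stream[0..1]='2' size=0x2=2, data at stream[3..5]='br' -> body[0..2], body so far='br'
Chunk 2: stream[7..8]='8' size=0x8=8, data at stream[10..18]='cokr0j0o' -> body[2..10], body so far='brcokr0j0o'
Chunk 3: stream[20..21]='3' size=0x3=3, data at stream[23..26]='5ks' -> body[10..13], body so far='brcokr0j0o5ks'
Chunk 4: stream[28..29]='0' size=0 (terminator). Final body='brcokr0j0o5ks' (13 bytes)

Answer: 2 8 3 0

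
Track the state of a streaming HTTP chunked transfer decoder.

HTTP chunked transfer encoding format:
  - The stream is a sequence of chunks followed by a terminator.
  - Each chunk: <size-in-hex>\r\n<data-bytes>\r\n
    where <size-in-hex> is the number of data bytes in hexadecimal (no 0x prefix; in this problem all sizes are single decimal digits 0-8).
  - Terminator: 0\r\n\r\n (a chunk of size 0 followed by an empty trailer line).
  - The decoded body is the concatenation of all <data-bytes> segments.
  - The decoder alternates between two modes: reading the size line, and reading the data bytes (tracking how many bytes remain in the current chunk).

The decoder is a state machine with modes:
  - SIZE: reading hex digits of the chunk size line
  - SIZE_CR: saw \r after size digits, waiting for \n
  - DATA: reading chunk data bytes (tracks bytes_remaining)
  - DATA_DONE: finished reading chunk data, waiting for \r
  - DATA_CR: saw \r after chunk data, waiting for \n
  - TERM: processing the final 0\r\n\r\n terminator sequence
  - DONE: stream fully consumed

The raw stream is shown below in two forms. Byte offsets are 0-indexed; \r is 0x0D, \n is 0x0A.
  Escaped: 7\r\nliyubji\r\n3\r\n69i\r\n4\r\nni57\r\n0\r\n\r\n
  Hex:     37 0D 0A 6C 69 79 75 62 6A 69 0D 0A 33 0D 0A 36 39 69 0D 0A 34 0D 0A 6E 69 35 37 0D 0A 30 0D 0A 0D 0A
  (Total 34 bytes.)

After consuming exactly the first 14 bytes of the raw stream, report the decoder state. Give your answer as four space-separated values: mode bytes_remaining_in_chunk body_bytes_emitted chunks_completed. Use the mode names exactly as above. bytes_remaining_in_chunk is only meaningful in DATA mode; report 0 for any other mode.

Answer: SIZE_CR 0 7 1

Derivation:
Byte 0 = '7': mode=SIZE remaining=0 emitted=0 chunks_done=0
Byte 1 = 0x0D: mode=SIZE_CR remaining=0 emitted=0 chunks_done=0
Byte 2 = 0x0A: mode=DATA remaining=7 emitted=0 chunks_done=0
Byte 3 = 'l': mode=DATA remaining=6 emitted=1 chunks_done=0
Byte 4 = 'i': mode=DATA remaining=5 emitted=2 chunks_done=0
Byte 5 = 'y': mode=DATA remaining=4 emitted=3 chunks_done=0
Byte 6 = 'u': mode=DATA remaining=3 emitted=4 chunks_done=0
Byte 7 = 'b': mode=DATA remaining=2 emitted=5 chunks_done=0
Byte 8 = 'j': mode=DATA remaining=1 emitted=6 chunks_done=0
Byte 9 = 'i': mode=DATA_DONE remaining=0 emitted=7 chunks_done=0
Byte 10 = 0x0D: mode=DATA_CR remaining=0 emitted=7 chunks_done=0
Byte 11 = 0x0A: mode=SIZE remaining=0 emitted=7 chunks_done=1
Byte 12 = '3': mode=SIZE remaining=0 emitted=7 chunks_done=1
Byte 13 = 0x0D: mode=SIZE_CR remaining=0 emitted=7 chunks_done=1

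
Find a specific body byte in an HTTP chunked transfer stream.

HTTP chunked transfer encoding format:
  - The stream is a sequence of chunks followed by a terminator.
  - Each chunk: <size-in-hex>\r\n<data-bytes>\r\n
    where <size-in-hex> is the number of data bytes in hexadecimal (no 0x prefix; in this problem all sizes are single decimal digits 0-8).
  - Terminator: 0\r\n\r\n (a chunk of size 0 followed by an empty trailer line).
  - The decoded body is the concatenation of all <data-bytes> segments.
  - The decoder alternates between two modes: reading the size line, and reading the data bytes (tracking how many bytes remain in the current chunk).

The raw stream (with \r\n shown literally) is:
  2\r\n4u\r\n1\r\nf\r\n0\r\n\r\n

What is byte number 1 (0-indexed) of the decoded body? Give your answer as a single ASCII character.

Answer: u

Derivation:
Chunk 1: stream[0..1]='2' size=0x2=2, data at stream[3..5]='4u' -> body[0..2], body so far='4u'
Chunk 2: stream[7..8]='1' size=0x1=1, data at stream[10..11]='f' -> body[2..3], body so far='4uf'
Chunk 3: stream[13..14]='0' size=0 (terminator). Final body='4uf' (3 bytes)
Body byte 1 = 'u'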